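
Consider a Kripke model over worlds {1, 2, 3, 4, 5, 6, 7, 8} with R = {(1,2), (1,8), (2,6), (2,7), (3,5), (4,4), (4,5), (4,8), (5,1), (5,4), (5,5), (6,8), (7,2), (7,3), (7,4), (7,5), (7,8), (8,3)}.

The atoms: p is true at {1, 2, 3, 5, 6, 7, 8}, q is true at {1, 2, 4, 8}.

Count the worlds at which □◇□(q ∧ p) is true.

1

1: successors {2, 8}; ◇□(q ∧ p) there: 2:T, 8:F. ✗
2: successors {6, 7}; ◇□(q ∧ p) there: 6:F, 7:F. ✗
3: successors {5}; ◇□(q ∧ p) there: 5:T. ✓
4: successors {4, 5, 8}; ◇□(q ∧ p) there: 4:F, 5:T, 8:F. ✗
5: successors {1, 4, 5}; ◇□(q ∧ p) there: 1:F, 4:F, 5:T. ✗
6: successors {8}; ◇□(q ∧ p) there: 8:F. ✗
7: successors {2, 3, 4, 5, 8}; ◇□(q ∧ p) there: 2:T, 3:F, 4:F, 5:T, 8:F. ✗
8: successors {3}; ◇□(q ∧ p) there: 3:F. ✗
Satisfying worlds: {3}.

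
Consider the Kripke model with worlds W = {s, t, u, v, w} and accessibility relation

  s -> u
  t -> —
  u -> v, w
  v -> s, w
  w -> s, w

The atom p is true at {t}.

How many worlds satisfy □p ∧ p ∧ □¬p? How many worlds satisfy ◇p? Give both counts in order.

1 and 0

For □p ∧ p ∧ □¬p:
s: □p is F, p ∧ □¬p is F. ✗
t: □p is T, p ∧ □¬p is T. ✓
u: □p is F, p ∧ □¬p is F. ✗
v: □p is F, p ∧ □¬p is F. ✗
w: □p is F, p ∧ □¬p is F. ✗
— 1 world.
For ◇p:
s: successors {u}; p there: u:F. ✗
t: no successors, so ◇p fails. ✗
u: successors {v, w}; p there: v:F, w:F. ✗
v: successors {s, w}; p there: s:F, w:F. ✗
w: successors {s, w}; p there: s:F, w:F. ✗
— 0 worlds.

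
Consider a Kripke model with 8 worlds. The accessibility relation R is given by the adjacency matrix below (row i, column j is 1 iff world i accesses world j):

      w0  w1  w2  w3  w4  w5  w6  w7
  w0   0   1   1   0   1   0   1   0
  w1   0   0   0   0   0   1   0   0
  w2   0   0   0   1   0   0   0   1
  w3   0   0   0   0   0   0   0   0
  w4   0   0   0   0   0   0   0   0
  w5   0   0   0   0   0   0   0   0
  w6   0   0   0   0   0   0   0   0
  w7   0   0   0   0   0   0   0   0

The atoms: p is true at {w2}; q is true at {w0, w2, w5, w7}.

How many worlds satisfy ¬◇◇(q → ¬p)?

7

w0: ◇◇(q → ¬p) is T. ✗
w1: ◇◇(q → ¬p) is F. ✓
w2: ◇◇(q → ¬p) is F. ✓
w3: ◇◇(q → ¬p) is F. ✓
w4: ◇◇(q → ¬p) is F. ✓
w5: ◇◇(q → ¬p) is F. ✓
w6: ◇◇(q → ¬p) is F. ✓
w7: ◇◇(q → ¬p) is F. ✓
Satisfying worlds: {w1, w2, w3, w4, w5, w6, w7}.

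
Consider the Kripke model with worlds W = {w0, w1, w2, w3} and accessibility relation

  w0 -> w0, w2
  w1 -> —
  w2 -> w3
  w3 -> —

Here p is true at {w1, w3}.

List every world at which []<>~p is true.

w0: successors {w0, w2}; <>~p there: w0:T, w2:F. ✗
w1: no successors, so []<>~p holds vacuously. ✓
w2: successors {w3}; <>~p there: w3:F. ✗
w3: no successors, so []<>~p holds vacuously. ✓

{w1, w3}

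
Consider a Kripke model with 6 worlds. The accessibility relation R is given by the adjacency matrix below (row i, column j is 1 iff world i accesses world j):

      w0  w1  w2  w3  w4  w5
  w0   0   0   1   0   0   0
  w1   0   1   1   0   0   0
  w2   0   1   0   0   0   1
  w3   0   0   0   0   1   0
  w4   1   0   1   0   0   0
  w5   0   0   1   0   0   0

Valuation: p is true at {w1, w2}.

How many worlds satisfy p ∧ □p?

1

w0: p is F, □p is T. ✗
w1: p is T, □p is T. ✓
w2: p is T, □p is F. ✗
w3: p is F, □p is F. ✗
w4: p is F, □p is F. ✗
w5: p is F, □p is T. ✗
Satisfying worlds: {w1}.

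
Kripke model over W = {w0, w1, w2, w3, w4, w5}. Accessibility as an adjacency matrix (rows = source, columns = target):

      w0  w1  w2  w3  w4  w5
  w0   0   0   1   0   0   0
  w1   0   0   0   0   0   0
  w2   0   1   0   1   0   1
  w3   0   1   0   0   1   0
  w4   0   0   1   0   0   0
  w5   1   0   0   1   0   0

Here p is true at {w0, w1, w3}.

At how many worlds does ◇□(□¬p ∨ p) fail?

3

w0: successors {w2}; □(□¬p ∨ p) there: w2:F. ✗
w1: no successors, so ◇□(□¬p ∨ p) fails. ✗
w2: successors {w1, w3, w5}; □(□¬p ∨ p) there: w1:T, w3:T, w5:T. ✓
w3: successors {w1, w4}; □(□¬p ∨ p) there: w1:T, w4:F. ✓
w4: successors {w2}; □(□¬p ∨ p) there: w2:F. ✗
w5: successors {w0, w3}; □(□¬p ∨ p) there: w0:F, w3:T. ✓
Satisfying worlds: {w2, w3, w5}.
So ◇□(□¬p ∨ p) fails at the other 3 worlds.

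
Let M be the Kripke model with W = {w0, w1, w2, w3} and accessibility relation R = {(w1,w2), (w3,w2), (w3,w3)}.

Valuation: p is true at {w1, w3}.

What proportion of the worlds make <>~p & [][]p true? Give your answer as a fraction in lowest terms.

w0: <>~p is F, [][]p is T. ✗
w1: <>~p is T, [][]p is T. ✓
w2: <>~p is F, [][]p is T. ✗
w3: <>~p is T, [][]p is F. ✗
That's 1 of 4 worlds, so 1/4.

1/4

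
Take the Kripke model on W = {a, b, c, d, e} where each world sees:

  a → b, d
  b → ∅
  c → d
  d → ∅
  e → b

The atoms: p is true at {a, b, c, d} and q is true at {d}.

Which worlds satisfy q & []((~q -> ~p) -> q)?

{d}

a: q is F, []((~q -> ~p) -> q) is T. ✗
b: q is F, []((~q -> ~p) -> q) is T. ✗
c: q is F, []((~q -> ~p) -> q) is T. ✗
d: q is T, []((~q -> ~p) -> q) is T. ✓
e: q is F, []((~q -> ~p) -> q) is T. ✗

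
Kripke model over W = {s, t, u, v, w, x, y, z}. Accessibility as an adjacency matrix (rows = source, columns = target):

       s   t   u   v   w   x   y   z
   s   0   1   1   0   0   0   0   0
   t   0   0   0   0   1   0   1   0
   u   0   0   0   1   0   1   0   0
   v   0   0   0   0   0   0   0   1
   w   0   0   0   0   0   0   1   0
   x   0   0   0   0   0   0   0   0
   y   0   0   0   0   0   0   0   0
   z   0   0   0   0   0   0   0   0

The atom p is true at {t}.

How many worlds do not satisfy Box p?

5

s: successors {t, u}; p there: t:T, u:F. ✗
t: successors {w, y}; p there: w:F, y:F. ✗
u: successors {v, x}; p there: v:F, x:F. ✗
v: successors {z}; p there: z:F. ✗
w: successors {y}; p there: y:F. ✗
x: no successors, so Box p holds vacuously. ✓
y: no successors, so Box p holds vacuously. ✓
z: no successors, so Box p holds vacuously. ✓
Satisfying worlds: {x, y, z}.
So Box p fails at the other 5 worlds.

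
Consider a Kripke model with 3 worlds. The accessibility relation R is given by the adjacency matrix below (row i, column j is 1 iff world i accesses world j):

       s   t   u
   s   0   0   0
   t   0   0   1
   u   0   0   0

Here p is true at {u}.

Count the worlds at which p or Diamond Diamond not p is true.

s: p is F, Diamond Diamond not p is F. ✗
t: p is F, Diamond Diamond not p is F. ✗
u: p is T, Diamond Diamond not p is F. ✓
Satisfying worlds: {u}.

1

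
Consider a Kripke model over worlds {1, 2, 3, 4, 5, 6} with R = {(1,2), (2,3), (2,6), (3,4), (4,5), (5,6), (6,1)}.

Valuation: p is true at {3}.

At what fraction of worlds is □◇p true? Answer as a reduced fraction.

1/6

1: successors {2}; ◇p there: 2:T. ✓
2: successors {3, 6}; ◇p there: 3:F, 6:F. ✗
3: successors {4}; ◇p there: 4:F. ✗
4: successors {5}; ◇p there: 5:F. ✗
5: successors {6}; ◇p there: 6:F. ✗
6: successors {1}; ◇p there: 1:F. ✗
That's 1 of 6 worlds, so 1/6.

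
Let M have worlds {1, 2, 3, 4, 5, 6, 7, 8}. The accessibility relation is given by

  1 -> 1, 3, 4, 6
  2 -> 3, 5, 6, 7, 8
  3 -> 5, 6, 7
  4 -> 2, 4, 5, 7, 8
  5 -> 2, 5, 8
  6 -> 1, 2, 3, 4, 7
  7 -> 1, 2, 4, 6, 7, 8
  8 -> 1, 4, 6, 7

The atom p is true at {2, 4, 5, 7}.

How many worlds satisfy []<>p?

8

1: successors {1, 3, 4, 6}; <>p there: 1:T, 3:T, 4:T, 6:T. ✓
2: successors {3, 5, 6, 7, 8}; <>p there: 3:T, 5:T, 6:T, 7:T, 8:T. ✓
3: successors {5, 6, 7}; <>p there: 5:T, 6:T, 7:T. ✓
4: successors {2, 4, 5, 7, 8}; <>p there: 2:T, 4:T, 5:T, 7:T, 8:T. ✓
5: successors {2, 5, 8}; <>p there: 2:T, 5:T, 8:T. ✓
6: successors {1, 2, 3, 4, 7}; <>p there: 1:T, 2:T, 3:T, 4:T, 7:T. ✓
7: successors {1, 2, 4, 6, 7, 8}; <>p there: 1:T, 2:T, 4:T, 6:T, 7:T, 8:T. ✓
8: successors {1, 4, 6, 7}; <>p there: 1:T, 4:T, 6:T, 7:T. ✓
Satisfying worlds: {1, 2, 3, 4, 5, 6, 7, 8}.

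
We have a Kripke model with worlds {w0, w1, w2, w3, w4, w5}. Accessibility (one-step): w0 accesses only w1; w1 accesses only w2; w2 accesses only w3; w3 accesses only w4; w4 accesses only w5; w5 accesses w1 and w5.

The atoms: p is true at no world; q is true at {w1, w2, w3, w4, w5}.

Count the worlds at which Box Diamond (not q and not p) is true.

w0: successors {w1}; Diamond (not q and not p) there: w1:F. ✗
w1: successors {w2}; Diamond (not q and not p) there: w2:F. ✗
w2: successors {w3}; Diamond (not q and not p) there: w3:F. ✗
w3: successors {w4}; Diamond (not q and not p) there: w4:F. ✗
w4: successors {w5}; Diamond (not q and not p) there: w5:F. ✗
w5: successors {w1, w5}; Diamond (not q and not p) there: w1:F, w5:F. ✗
Satisfying worlds: ∅.

0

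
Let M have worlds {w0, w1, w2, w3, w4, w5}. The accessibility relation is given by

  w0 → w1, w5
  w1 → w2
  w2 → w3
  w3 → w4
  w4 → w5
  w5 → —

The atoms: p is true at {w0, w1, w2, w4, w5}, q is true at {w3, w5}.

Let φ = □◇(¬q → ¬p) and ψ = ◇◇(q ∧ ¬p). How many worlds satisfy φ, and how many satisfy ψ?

For □◇(¬q → ¬p):
w0: successors {w1, w5}; ◇(¬q → ¬p) there: w1:F, w5:F. ✗
w1: successors {w2}; ◇(¬q → ¬p) there: w2:T. ✓
w2: successors {w3}; ◇(¬q → ¬p) there: w3:F. ✗
w3: successors {w4}; ◇(¬q → ¬p) there: w4:T. ✓
w4: successors {w5}; ◇(¬q → ¬p) there: w5:F. ✗
w5: no successors, so □◇(¬q → ¬p) holds vacuously. ✓
— 3 worlds.
For ◇◇(q ∧ ¬p):
w0: successors {w1, w5}; ◇(q ∧ ¬p) there: w1:F, w5:F. ✗
w1: successors {w2}; ◇(q ∧ ¬p) there: w2:T. ✓
w2: successors {w3}; ◇(q ∧ ¬p) there: w3:F. ✗
w3: successors {w4}; ◇(q ∧ ¬p) there: w4:F. ✗
w4: successors {w5}; ◇(q ∧ ¬p) there: w5:F. ✗
w5: no successors, so ◇◇(q ∧ ¬p) fails. ✗
— 1 world.

3 and 1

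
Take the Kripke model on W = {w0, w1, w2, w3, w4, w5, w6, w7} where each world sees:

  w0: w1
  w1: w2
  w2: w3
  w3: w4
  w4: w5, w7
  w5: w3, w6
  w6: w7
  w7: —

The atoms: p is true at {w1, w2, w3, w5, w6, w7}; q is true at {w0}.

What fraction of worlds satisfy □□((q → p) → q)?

w0: successors {w1}; □((q → p) → q) there: w1:F. ✗
w1: successors {w2}; □((q → p) → q) there: w2:F. ✗
w2: successors {w3}; □((q → p) → q) there: w3:F. ✗
w3: successors {w4}; □((q → p) → q) there: w4:F. ✗
w4: successors {w5, w7}; □((q → p) → q) there: w5:F, w7:T. ✗
w5: successors {w3, w6}; □((q → p) → q) there: w3:F, w6:F. ✗
w6: successors {w7}; □((q → p) → q) there: w7:T. ✓
w7: no successors, so □□((q → p) → q) holds vacuously. ✓
That's 2 of 8 worlds, so 2/8 = 1/4.

1/4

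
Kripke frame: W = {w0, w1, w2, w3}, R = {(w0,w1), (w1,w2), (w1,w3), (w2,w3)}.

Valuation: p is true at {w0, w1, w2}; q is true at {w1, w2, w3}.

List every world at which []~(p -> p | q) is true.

w0: successors {w1}; ~(p -> p | q) there: w1:F. ✗
w1: successors {w2, w3}; ~(p -> p | q) there: w2:F, w3:F. ✗
w2: successors {w3}; ~(p -> p | q) there: w3:F. ✗
w3: no successors, so []~(p -> p | q) holds vacuously. ✓

{w3}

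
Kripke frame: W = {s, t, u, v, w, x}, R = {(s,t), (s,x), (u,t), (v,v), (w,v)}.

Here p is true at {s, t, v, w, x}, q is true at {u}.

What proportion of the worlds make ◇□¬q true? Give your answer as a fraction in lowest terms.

s: successors {t, x}; □¬q there: t:T, x:T. ✓
t: no successors, so ◇□¬q fails. ✗
u: successors {t}; □¬q there: t:T. ✓
v: successors {v}; □¬q there: v:T. ✓
w: successors {v}; □¬q there: v:T. ✓
x: no successors, so ◇□¬q fails. ✗
That's 4 of 6 worlds, so 4/6 = 2/3.

2/3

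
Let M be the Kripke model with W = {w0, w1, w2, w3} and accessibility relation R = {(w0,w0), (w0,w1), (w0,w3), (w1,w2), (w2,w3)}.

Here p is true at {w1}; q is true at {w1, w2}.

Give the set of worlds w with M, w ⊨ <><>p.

{w0}

w0: successors {w0, w1, w3}; <>p there: w0:T, w1:F, w3:F. ✓
w1: successors {w2}; <>p there: w2:F. ✗
w2: successors {w3}; <>p there: w3:F. ✗
w3: no successors, so <><>p fails. ✗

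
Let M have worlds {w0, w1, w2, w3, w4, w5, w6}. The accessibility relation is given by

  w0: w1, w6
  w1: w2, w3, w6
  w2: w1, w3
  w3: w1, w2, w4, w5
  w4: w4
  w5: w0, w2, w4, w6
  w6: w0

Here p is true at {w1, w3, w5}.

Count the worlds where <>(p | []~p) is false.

w0: successors {w1, w6}; p | []~p there: w1:T, w6:T. ✓
w1: successors {w2, w3, w6}; p | []~p there: w2:F, w3:T, w6:T. ✓
w2: successors {w1, w3}; p | []~p there: w1:T, w3:T. ✓
w3: successors {w1, w2, w4, w5}; p | []~p there: w1:T, w2:F, w4:T, w5:T. ✓
w4: successors {w4}; p | []~p there: w4:T. ✓
w5: successors {w0, w2, w4, w6}; p | []~p there: w0:F, w2:F, w4:T, w6:T. ✓
w6: successors {w0}; p | []~p there: w0:F. ✗
Satisfying worlds: {w0, w1, w2, w3, w4, w5}.
So <>(p | []~p) fails at the other 1 world.

1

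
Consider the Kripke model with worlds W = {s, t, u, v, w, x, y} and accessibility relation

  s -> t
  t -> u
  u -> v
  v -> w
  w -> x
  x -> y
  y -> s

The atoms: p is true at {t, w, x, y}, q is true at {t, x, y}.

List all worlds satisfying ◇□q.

s: successors {t}; □q there: t:F. ✗
t: successors {u}; □q there: u:F. ✗
u: successors {v}; □q there: v:F. ✗
v: successors {w}; □q there: w:T. ✓
w: successors {x}; □q there: x:T. ✓
x: successors {y}; □q there: y:F. ✗
y: successors {s}; □q there: s:T. ✓

{v, w, y}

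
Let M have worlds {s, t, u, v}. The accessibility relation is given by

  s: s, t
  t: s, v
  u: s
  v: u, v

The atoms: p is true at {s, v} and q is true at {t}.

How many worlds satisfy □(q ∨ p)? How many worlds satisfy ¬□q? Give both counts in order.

3 and 4

For □(q ∨ p):
s: successors {s, t}; q ∨ p there: s:T, t:T. ✓
t: successors {s, v}; q ∨ p there: s:T, v:T. ✓
u: successors {s}; q ∨ p there: s:T. ✓
v: successors {u, v}; q ∨ p there: u:F, v:T. ✗
— 3 worlds.
For ¬□q:
s: □q is F. ✓
t: □q is F. ✓
u: □q is F. ✓
v: □q is F. ✓
— 4 worlds.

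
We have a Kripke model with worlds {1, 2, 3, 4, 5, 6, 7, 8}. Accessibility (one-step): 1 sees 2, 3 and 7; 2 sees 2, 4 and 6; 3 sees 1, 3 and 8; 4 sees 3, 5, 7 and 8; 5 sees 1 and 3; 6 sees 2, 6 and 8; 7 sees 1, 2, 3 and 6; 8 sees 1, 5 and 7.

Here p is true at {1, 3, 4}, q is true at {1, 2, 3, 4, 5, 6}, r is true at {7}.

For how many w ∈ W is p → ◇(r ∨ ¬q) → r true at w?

5

1: p is T, ◇(r ∨ ¬q) → r is F. ✗
2: p is F, ◇(r ∨ ¬q) → r is T. ✓
3: p is T, ◇(r ∨ ¬q) → r is F. ✗
4: p is T, ◇(r ∨ ¬q) → r is F. ✗
5: p is F, ◇(r ∨ ¬q) → r is T. ✓
6: p is F, ◇(r ∨ ¬q) → r is F. ✓
7: p is F, ◇(r ∨ ¬q) → r is T. ✓
8: p is F, ◇(r ∨ ¬q) → r is F. ✓
Satisfying worlds: {2, 5, 6, 7, 8}.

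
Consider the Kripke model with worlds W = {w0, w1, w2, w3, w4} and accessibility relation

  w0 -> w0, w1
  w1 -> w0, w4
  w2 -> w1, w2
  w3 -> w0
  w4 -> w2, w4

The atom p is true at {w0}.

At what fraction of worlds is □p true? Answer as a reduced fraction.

w0: successors {w0, w1}; p there: w0:T, w1:F. ✗
w1: successors {w0, w4}; p there: w0:T, w4:F. ✗
w2: successors {w1, w2}; p there: w1:F, w2:F. ✗
w3: successors {w0}; p there: w0:T. ✓
w4: successors {w2, w4}; p there: w2:F, w4:F. ✗
That's 1 of 5 worlds, so 1/5.

1/5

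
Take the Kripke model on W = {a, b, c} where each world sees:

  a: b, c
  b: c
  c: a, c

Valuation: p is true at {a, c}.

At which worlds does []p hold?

{b, c}

a: successors {b, c}; p there: b:F, c:T. ✗
b: successors {c}; p there: c:T. ✓
c: successors {a, c}; p there: a:T, c:T. ✓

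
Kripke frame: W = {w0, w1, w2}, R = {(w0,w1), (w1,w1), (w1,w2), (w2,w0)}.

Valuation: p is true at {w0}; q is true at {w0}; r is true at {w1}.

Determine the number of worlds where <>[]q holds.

1

w0: successors {w1}; []q there: w1:F. ✗
w1: successors {w1, w2}; []q there: w1:F, w2:T. ✓
w2: successors {w0}; []q there: w0:F. ✗
Satisfying worlds: {w1}.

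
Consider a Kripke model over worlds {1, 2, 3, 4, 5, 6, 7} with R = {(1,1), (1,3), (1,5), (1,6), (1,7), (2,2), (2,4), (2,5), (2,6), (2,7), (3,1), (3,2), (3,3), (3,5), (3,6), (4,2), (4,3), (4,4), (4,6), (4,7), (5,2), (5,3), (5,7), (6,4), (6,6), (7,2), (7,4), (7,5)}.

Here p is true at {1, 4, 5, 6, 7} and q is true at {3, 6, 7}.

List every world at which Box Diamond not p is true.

1: successors {1, 3, 5, 6, 7}; Diamond not p there: 1:T, 3:T, 5:T, 6:F, 7:T. ✗
2: successors {2, 4, 5, 6, 7}; Diamond not p there: 2:T, 4:T, 5:T, 6:F, 7:T. ✗
3: successors {1, 2, 3, 5, 6}; Diamond not p there: 1:T, 2:T, 3:T, 5:T, 6:F. ✗
4: successors {2, 3, 4, 6, 7}; Diamond not p there: 2:T, 3:T, 4:T, 6:F, 7:T. ✗
5: successors {2, 3, 7}; Diamond not p there: 2:T, 3:T, 7:T. ✓
6: successors {4, 6}; Diamond not p there: 4:T, 6:F. ✗
7: successors {2, 4, 5}; Diamond not p there: 2:T, 4:T, 5:T. ✓

{5, 7}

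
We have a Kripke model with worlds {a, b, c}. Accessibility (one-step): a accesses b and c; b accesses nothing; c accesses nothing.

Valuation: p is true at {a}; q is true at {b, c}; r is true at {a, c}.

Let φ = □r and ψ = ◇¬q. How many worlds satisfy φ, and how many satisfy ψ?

2 and 0

For □r:
a: successors {b, c}; r there: b:F, c:T. ✗
b: no successors, so □r holds vacuously. ✓
c: no successors, so □r holds vacuously. ✓
— 2 worlds.
For ◇¬q:
a: successors {b, c}; ¬q there: b:F, c:F. ✗
b: no successors, so ◇¬q fails. ✗
c: no successors, so ◇¬q fails. ✗
— 0 worlds.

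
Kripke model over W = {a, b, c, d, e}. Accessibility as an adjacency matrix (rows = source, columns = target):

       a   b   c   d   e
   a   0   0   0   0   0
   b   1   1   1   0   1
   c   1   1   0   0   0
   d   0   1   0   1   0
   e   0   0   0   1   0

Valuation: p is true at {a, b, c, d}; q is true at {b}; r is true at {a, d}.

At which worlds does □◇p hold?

{a, d, e}

a: no successors, so □◇p holds vacuously. ✓
b: successors {a, b, c, e}; ◇p there: a:F, b:T, c:T, e:T. ✗
c: successors {a, b}; ◇p there: a:F, b:T. ✗
d: successors {b, d}; ◇p there: b:T, d:T. ✓
e: successors {d}; ◇p there: d:T. ✓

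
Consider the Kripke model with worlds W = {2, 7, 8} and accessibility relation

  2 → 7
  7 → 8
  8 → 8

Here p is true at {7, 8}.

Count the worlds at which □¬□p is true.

2: successors {7}; ¬□p there: 7:F. ✗
7: successors {8}; ¬□p there: 8:F. ✗
8: successors {8}; ¬□p there: 8:F. ✗
Satisfying worlds: ∅.

0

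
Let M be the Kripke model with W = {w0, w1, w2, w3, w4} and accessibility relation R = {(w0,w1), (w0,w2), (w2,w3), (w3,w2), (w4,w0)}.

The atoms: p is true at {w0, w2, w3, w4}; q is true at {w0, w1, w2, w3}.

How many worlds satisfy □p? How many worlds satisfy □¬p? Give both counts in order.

For □p:
w0: successors {w1, w2}; p there: w1:F, w2:T. ✗
w1: no successors, so □p holds vacuously. ✓
w2: successors {w3}; p there: w3:T. ✓
w3: successors {w2}; p there: w2:T. ✓
w4: successors {w0}; p there: w0:T. ✓
— 4 worlds.
For □¬p:
w0: successors {w1, w2}; ¬p there: w1:T, w2:F. ✗
w1: no successors, so □¬p holds vacuously. ✓
w2: successors {w3}; ¬p there: w3:F. ✗
w3: successors {w2}; ¬p there: w2:F. ✗
w4: successors {w0}; ¬p there: w0:F. ✗
— 1 world.

4 and 1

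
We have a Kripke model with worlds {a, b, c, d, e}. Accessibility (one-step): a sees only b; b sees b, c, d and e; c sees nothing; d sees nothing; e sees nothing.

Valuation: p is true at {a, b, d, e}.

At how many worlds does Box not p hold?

a: successors {b}; not p there: b:F. ✗
b: successors {b, c, d, e}; not p there: b:F, c:T, d:F, e:F. ✗
c: no successors, so Box not p holds vacuously. ✓
d: no successors, so Box not p holds vacuously. ✓
e: no successors, so Box not p holds vacuously. ✓
Satisfying worlds: {c, d, e}.

3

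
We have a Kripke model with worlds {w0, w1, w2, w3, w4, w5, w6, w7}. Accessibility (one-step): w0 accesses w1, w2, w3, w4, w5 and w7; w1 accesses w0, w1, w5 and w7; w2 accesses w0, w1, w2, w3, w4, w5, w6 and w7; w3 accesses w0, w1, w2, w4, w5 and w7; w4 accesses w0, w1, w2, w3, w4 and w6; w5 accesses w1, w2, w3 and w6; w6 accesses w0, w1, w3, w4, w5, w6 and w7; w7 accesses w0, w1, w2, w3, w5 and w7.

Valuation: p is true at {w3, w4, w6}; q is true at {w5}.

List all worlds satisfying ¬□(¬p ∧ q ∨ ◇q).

w0: □(¬p ∧ q ∨ ◇q) is F. ✓
w1: □(¬p ∧ q ∨ ◇q) is T. ✗
w2: □(¬p ∧ q ∨ ◇q) is F. ✓
w3: □(¬p ∧ q ∨ ◇q) is F. ✓
w4: □(¬p ∧ q ∨ ◇q) is F. ✓
w5: □(¬p ∧ q ∨ ◇q) is T. ✗
w6: □(¬p ∧ q ∨ ◇q) is F. ✓
w7: □(¬p ∧ q ∨ ◇q) is T. ✗

{w0, w2, w3, w4, w6}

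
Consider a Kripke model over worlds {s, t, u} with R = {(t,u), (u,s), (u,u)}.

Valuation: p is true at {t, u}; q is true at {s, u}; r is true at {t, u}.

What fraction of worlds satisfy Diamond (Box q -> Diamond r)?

s: no successors, so Diamond (Box q -> Diamond r) fails. ✗
t: successors {u}; Box q -> Diamond r there: u:T. ✓
u: successors {s, u}; Box q -> Diamond r there: s:F, u:T. ✓
That's 2 of 3 worlds, so 2/3.

2/3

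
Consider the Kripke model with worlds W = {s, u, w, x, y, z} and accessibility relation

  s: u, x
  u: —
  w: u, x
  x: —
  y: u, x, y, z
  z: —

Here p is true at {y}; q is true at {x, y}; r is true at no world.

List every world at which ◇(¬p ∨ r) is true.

s: successors {u, x}; ¬p ∨ r there: u:T, x:T. ✓
u: no successors, so ◇(¬p ∨ r) fails. ✗
w: successors {u, x}; ¬p ∨ r there: u:T, x:T. ✓
x: no successors, so ◇(¬p ∨ r) fails. ✗
y: successors {u, x, y, z}; ¬p ∨ r there: u:T, x:T, y:F, z:T. ✓
z: no successors, so ◇(¬p ∨ r) fails. ✗

{s, w, y}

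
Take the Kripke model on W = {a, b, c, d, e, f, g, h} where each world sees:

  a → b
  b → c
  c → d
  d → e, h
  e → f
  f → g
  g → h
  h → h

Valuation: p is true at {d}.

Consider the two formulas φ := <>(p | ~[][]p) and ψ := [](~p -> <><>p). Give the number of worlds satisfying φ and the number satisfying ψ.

For <>(p | ~[][]p):
a: successors {b}; p | ~[][]p there: b:F. ✗
b: successors {c}; p | ~[][]p there: c:T. ✓
c: successors {d}; p | ~[][]p there: d:T. ✓
d: successors {e, h}; p | ~[][]p there: e:T, h:T. ✓
e: successors {f}; p | ~[][]p there: f:T. ✓
f: successors {g}; p | ~[][]p there: g:T. ✓
g: successors {h}; p | ~[][]p there: h:T. ✓
h: successors {h}; p | ~[][]p there: h:T. ✓
— 7 worlds.
For [](~p -> <><>p):
a: successors {b}; ~p -> <><>p there: b:T. ✓
b: successors {c}; ~p -> <><>p there: c:F. ✗
c: successors {d}; ~p -> <><>p there: d:T. ✓
d: successors {e, h}; ~p -> <><>p there: e:F, h:F. ✗
e: successors {f}; ~p -> <><>p there: f:F. ✗
f: successors {g}; ~p -> <><>p there: g:F. ✗
g: successors {h}; ~p -> <><>p there: h:F. ✗
h: successors {h}; ~p -> <><>p there: h:F. ✗
— 2 worlds.

7 and 2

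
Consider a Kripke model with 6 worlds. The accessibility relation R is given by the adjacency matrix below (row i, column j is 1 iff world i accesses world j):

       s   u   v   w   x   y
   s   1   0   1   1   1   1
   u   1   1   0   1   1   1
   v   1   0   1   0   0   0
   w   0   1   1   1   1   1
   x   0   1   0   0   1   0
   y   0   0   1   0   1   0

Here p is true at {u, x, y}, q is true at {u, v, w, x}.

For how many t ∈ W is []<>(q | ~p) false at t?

s: successors {s, v, w, x, y}; <>(q | ~p) there: s:T, v:T, w:T, x:T, y:T. ✓
u: successors {s, u, w, x, y}; <>(q | ~p) there: s:T, u:T, w:T, x:T, y:T. ✓
v: successors {s, v}; <>(q | ~p) there: s:T, v:T. ✓
w: successors {u, v, w, x, y}; <>(q | ~p) there: u:T, v:T, w:T, x:T, y:T. ✓
x: successors {u, x}; <>(q | ~p) there: u:T, x:T. ✓
y: successors {v, x}; <>(q | ~p) there: v:T, x:T. ✓
Satisfying worlds: {s, u, v, w, x, y}.
So []<>(q | ~p) fails at the other 0 worlds.

0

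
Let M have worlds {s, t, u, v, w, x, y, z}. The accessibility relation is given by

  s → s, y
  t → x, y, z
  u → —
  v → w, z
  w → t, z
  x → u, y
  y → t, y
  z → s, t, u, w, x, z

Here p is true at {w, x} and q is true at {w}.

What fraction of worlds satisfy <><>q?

1/2

s: successors {s, y}; <>q there: s:F, y:F. ✗
t: successors {x, y, z}; <>q there: x:F, y:F, z:T. ✓
u: no successors, so <><>q fails. ✗
v: successors {w, z}; <>q there: w:F, z:T. ✓
w: successors {t, z}; <>q there: t:F, z:T. ✓
x: successors {u, y}; <>q there: u:F, y:F. ✗
y: successors {t, y}; <>q there: t:F, y:F. ✗
z: successors {s, t, u, w, x, z}; <>q there: s:F, t:F, u:F, w:F, x:F, z:T. ✓
That's 4 of 8 worlds, so 4/8 = 1/2.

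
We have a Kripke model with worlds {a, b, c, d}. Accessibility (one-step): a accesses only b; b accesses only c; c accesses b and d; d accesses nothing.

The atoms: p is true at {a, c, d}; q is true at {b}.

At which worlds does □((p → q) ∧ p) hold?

a: successors {b}; (p → q) ∧ p there: b:F. ✗
b: successors {c}; (p → q) ∧ p there: c:F. ✗
c: successors {b, d}; (p → q) ∧ p there: b:F, d:F. ✗
d: no successors, so □((p → q) ∧ p) holds vacuously. ✓

{d}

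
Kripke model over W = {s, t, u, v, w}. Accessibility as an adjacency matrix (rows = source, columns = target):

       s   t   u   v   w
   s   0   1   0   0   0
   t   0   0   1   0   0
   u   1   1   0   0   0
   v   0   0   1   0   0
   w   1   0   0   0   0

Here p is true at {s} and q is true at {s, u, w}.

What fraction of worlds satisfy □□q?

s: successors {t}; □q there: t:T. ✓
t: successors {u}; □q there: u:F. ✗
u: successors {s, t}; □q there: s:F, t:T. ✗
v: successors {u}; □q there: u:F. ✗
w: successors {s}; □q there: s:F. ✗
That's 1 of 5 worlds, so 1/5.

1/5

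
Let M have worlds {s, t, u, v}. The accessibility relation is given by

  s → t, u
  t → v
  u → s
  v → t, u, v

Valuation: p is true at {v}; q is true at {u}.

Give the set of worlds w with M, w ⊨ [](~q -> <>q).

{t, u}

s: successors {t, u}; ~q -> <>q there: t:F, u:T. ✗
t: successors {v}; ~q -> <>q there: v:T. ✓
u: successors {s}; ~q -> <>q there: s:T. ✓
v: successors {t, u, v}; ~q -> <>q there: t:F, u:T, v:T. ✗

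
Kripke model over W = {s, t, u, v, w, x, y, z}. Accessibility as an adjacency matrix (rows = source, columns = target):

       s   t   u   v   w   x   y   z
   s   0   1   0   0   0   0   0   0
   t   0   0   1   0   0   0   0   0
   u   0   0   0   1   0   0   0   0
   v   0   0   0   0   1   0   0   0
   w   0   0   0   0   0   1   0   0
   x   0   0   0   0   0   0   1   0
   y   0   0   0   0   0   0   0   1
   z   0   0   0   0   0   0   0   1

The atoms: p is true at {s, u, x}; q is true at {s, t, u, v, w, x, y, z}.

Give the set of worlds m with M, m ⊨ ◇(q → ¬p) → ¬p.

s: ◇(q → ¬p) is T, ¬p is F. ✗
t: ◇(q → ¬p) is F, ¬p is T. ✓
u: ◇(q → ¬p) is T, ¬p is F. ✗
v: ◇(q → ¬p) is T, ¬p is T. ✓
w: ◇(q → ¬p) is F, ¬p is T. ✓
x: ◇(q → ¬p) is T, ¬p is F. ✗
y: ◇(q → ¬p) is T, ¬p is T. ✓
z: ◇(q → ¬p) is T, ¬p is T. ✓

{t, v, w, y, z}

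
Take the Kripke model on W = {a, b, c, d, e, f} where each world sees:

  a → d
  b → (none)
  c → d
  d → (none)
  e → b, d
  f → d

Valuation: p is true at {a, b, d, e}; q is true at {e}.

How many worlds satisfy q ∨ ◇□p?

4

a: q is F, ◇□p is T. ✓
b: q is F, ◇□p is F. ✗
c: q is F, ◇□p is T. ✓
d: q is F, ◇□p is F. ✗
e: q is T, ◇□p is T. ✓
f: q is F, ◇□p is T. ✓
Satisfying worlds: {a, c, e, f}.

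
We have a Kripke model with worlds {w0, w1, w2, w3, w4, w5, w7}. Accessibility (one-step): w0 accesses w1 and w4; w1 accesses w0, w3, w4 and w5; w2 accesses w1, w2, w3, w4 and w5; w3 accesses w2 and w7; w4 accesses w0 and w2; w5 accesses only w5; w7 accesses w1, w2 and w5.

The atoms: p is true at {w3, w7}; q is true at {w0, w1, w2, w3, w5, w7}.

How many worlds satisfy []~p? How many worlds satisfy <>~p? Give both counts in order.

For []~p:
w0: successors {w1, w4}; ~p there: w1:T, w4:T. ✓
w1: successors {w0, w3, w4, w5}; ~p there: w0:T, w3:F, w4:T, w5:T. ✗
w2: successors {w1, w2, w3, w4, w5}; ~p there: w1:T, w2:T, w3:F, w4:T, w5:T. ✗
w3: successors {w2, w7}; ~p there: w2:T, w7:F. ✗
w4: successors {w0, w2}; ~p there: w0:T, w2:T. ✓
w5: successors {w5}; ~p there: w5:T. ✓
w7: successors {w1, w2, w5}; ~p there: w1:T, w2:T, w5:T. ✓
— 4 worlds.
For <>~p:
w0: successors {w1, w4}; ~p there: w1:T, w4:T. ✓
w1: successors {w0, w3, w4, w5}; ~p there: w0:T, w3:F, w4:T, w5:T. ✓
w2: successors {w1, w2, w3, w4, w5}; ~p there: w1:T, w2:T, w3:F, w4:T, w5:T. ✓
w3: successors {w2, w7}; ~p there: w2:T, w7:F. ✓
w4: successors {w0, w2}; ~p there: w0:T, w2:T. ✓
w5: successors {w5}; ~p there: w5:T. ✓
w7: successors {w1, w2, w5}; ~p there: w1:T, w2:T, w5:T. ✓
— 7 worlds.

4 and 7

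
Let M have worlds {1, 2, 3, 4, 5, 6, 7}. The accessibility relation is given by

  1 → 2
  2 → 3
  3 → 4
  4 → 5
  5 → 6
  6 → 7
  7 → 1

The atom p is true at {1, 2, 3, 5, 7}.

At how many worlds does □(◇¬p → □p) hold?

5

1: successors {2}; ◇¬p → □p there: 2:T. ✓
2: successors {3}; ◇¬p → □p there: 3:F. ✗
3: successors {4}; ◇¬p → □p there: 4:T. ✓
4: successors {5}; ◇¬p → □p there: 5:F. ✗
5: successors {6}; ◇¬p → □p there: 6:T. ✓
6: successors {7}; ◇¬p → □p there: 7:T. ✓
7: successors {1}; ◇¬p → □p there: 1:T. ✓
Satisfying worlds: {1, 3, 5, 6, 7}.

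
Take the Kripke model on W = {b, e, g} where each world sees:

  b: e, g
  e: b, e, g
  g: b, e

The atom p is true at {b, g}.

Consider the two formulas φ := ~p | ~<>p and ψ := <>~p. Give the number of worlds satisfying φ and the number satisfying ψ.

1 and 3

For ~p | ~<>p:
b: ~p is F, ~<>p is F. ✗
e: ~p is T, ~<>p is F. ✓
g: ~p is F, ~<>p is F. ✗
— 1 world.
For <>~p:
b: successors {e, g}; ~p there: e:T, g:F. ✓
e: successors {b, e, g}; ~p there: b:F, e:T, g:F. ✓
g: successors {b, e}; ~p there: b:F, e:T. ✓
— 3 worlds.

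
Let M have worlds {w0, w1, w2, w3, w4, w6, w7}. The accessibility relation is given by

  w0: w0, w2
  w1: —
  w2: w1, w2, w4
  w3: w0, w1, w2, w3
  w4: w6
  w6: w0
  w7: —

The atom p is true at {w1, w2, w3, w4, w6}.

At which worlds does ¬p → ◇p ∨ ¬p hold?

{w0, w1, w2, w3, w4, w6, w7}

w0: ¬p is T, ◇p ∨ ¬p is T. ✓
w1: ¬p is F, ◇p ∨ ¬p is F. ✓
w2: ¬p is F, ◇p ∨ ¬p is T. ✓
w3: ¬p is F, ◇p ∨ ¬p is T. ✓
w4: ¬p is F, ◇p ∨ ¬p is T. ✓
w6: ¬p is F, ◇p ∨ ¬p is F. ✓
w7: ¬p is T, ◇p ∨ ¬p is T. ✓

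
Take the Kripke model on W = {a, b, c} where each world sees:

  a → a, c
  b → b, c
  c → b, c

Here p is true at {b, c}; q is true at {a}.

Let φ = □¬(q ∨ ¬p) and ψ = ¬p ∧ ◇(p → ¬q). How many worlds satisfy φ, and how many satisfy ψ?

For □¬(q ∨ ¬p):
a: successors {a, c}; ¬(q ∨ ¬p) there: a:F, c:T. ✗
b: successors {b, c}; ¬(q ∨ ¬p) there: b:T, c:T. ✓
c: successors {b, c}; ¬(q ∨ ¬p) there: b:T, c:T. ✓
— 2 worlds.
For ¬p ∧ ◇(p → ¬q):
a: ¬p is T, ◇(p → ¬q) is T. ✓
b: ¬p is F, ◇(p → ¬q) is T. ✗
c: ¬p is F, ◇(p → ¬q) is T. ✗
— 1 world.

2 and 1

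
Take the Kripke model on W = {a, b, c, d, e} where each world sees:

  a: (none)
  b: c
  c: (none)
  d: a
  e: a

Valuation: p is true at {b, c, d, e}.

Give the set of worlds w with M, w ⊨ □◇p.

{a, c}

a: no successors, so □◇p holds vacuously. ✓
b: successors {c}; ◇p there: c:F. ✗
c: no successors, so □◇p holds vacuously. ✓
d: successors {a}; ◇p there: a:F. ✗
e: successors {a}; ◇p there: a:F. ✗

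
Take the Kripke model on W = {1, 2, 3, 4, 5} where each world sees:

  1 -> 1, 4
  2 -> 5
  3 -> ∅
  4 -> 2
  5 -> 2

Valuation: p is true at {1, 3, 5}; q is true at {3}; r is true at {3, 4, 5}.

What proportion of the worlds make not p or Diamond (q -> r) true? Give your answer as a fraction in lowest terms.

1: not p is F, Diamond (q -> r) is T. ✓
2: not p is T, Diamond (q -> r) is T. ✓
3: not p is F, Diamond (q -> r) is F. ✗
4: not p is T, Diamond (q -> r) is T. ✓
5: not p is F, Diamond (q -> r) is T. ✓
That's 4 of 5 worlds, so 4/5.

4/5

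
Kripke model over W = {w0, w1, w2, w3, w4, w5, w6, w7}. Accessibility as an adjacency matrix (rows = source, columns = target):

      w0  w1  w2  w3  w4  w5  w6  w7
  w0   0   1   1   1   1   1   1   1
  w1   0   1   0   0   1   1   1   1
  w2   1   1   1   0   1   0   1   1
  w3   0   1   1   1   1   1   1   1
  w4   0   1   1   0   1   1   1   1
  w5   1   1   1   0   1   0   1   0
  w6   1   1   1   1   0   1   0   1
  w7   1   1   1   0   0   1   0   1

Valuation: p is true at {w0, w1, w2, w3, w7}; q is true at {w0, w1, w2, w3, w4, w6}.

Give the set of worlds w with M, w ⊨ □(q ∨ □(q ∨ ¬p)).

{w5}

w0: successors {w1, w2, w3, w4, w5, w6, w7}; q ∨ □(q ∨ ¬p) there: w1:T, w2:T, w3:T, w4:T, w5:T, w6:T, w7:F. ✗
w1: successors {w1, w4, w5, w6, w7}; q ∨ □(q ∨ ¬p) there: w1:T, w4:T, w5:T, w6:T, w7:F. ✗
w2: successors {w0, w1, w2, w4, w6, w7}; q ∨ □(q ∨ ¬p) there: w0:T, w1:T, w2:T, w4:T, w6:T, w7:F. ✗
w3: successors {w1, w2, w3, w4, w5, w6, w7}; q ∨ □(q ∨ ¬p) there: w1:T, w2:T, w3:T, w4:T, w5:T, w6:T, w7:F. ✗
w4: successors {w1, w2, w4, w5, w6, w7}; q ∨ □(q ∨ ¬p) there: w1:T, w2:T, w4:T, w5:T, w6:T, w7:F. ✗
w5: successors {w0, w1, w2, w4, w6}; q ∨ □(q ∨ ¬p) there: w0:T, w1:T, w2:T, w4:T, w6:T. ✓
w6: successors {w0, w1, w2, w3, w5, w7}; q ∨ □(q ∨ ¬p) there: w0:T, w1:T, w2:T, w3:T, w5:T, w7:F. ✗
w7: successors {w0, w1, w2, w5, w7}; q ∨ □(q ∨ ¬p) there: w0:T, w1:T, w2:T, w5:T, w7:F. ✗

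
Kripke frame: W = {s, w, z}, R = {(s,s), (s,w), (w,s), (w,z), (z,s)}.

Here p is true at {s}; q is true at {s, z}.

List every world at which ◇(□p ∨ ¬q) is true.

{s, w}

s: successors {s, w}; □p ∨ ¬q there: s:F, w:T. ✓
w: successors {s, z}; □p ∨ ¬q there: s:F, z:T. ✓
z: successors {s}; □p ∨ ¬q there: s:F. ✗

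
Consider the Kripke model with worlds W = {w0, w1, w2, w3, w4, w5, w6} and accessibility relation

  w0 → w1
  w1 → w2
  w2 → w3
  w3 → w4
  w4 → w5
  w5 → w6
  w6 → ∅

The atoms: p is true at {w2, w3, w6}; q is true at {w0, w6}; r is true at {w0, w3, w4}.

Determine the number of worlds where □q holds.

2

w0: successors {w1}; q there: w1:F. ✗
w1: successors {w2}; q there: w2:F. ✗
w2: successors {w3}; q there: w3:F. ✗
w3: successors {w4}; q there: w4:F. ✗
w4: successors {w5}; q there: w5:F. ✗
w5: successors {w6}; q there: w6:T. ✓
w6: no successors, so □q holds vacuously. ✓
Satisfying worlds: {w5, w6}.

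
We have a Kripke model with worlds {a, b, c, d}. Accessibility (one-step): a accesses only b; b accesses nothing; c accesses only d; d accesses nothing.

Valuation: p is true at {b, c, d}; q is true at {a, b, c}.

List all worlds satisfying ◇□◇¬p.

a: successors {b}; □◇¬p there: b:T. ✓
b: no successors, so ◇□◇¬p fails. ✗
c: successors {d}; □◇¬p there: d:T. ✓
d: no successors, so ◇□◇¬p fails. ✗

{a, c}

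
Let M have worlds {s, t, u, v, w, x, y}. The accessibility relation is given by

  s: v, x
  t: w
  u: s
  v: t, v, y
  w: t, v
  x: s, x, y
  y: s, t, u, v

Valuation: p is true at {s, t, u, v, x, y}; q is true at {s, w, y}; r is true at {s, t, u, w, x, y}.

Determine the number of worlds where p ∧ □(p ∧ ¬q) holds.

s: p is T, □(p ∧ ¬q) is T. ✓
t: p is T, □(p ∧ ¬q) is F. ✗
u: p is T, □(p ∧ ¬q) is F. ✗
v: p is T, □(p ∧ ¬q) is F. ✗
w: p is F, □(p ∧ ¬q) is T. ✗
x: p is T, □(p ∧ ¬q) is F. ✗
y: p is T, □(p ∧ ¬q) is F. ✗
Satisfying worlds: {s}.

1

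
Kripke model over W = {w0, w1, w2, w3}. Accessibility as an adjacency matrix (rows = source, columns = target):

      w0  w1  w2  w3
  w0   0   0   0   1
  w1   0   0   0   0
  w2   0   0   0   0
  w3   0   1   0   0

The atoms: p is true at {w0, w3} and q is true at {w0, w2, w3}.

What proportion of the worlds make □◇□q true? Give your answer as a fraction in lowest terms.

w0: successors {w3}; ◇□q there: w3:T. ✓
w1: no successors, so □◇□q holds vacuously. ✓
w2: no successors, so □◇□q holds vacuously. ✓
w3: successors {w1}; ◇□q there: w1:F. ✗
That's 3 of 4 worlds, so 3/4.

3/4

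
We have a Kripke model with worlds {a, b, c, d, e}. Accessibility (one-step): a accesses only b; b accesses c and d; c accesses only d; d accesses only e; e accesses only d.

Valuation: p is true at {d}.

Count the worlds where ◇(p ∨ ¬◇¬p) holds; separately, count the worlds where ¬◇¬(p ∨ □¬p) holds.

4 and 2

For ◇(p ∨ ¬◇¬p):
a: successors {b}; p ∨ ¬◇¬p there: b:F. ✗
b: successors {c, d}; p ∨ ¬◇¬p there: c:T, d:T. ✓
c: successors {d}; p ∨ ¬◇¬p there: d:T. ✓
d: successors {e}; p ∨ ¬◇¬p there: e:T. ✓
e: successors {d}; p ∨ ¬◇¬p there: d:T. ✓
— 4 worlds.
For ¬◇¬(p ∨ □¬p):
a: ◇¬(p ∨ □¬p) is T. ✗
b: ◇¬(p ∨ □¬p) is T. ✗
c: ◇¬(p ∨ □¬p) is F. ✓
d: ◇¬(p ∨ □¬p) is T. ✗
e: ◇¬(p ∨ □¬p) is F. ✓
— 2 worlds.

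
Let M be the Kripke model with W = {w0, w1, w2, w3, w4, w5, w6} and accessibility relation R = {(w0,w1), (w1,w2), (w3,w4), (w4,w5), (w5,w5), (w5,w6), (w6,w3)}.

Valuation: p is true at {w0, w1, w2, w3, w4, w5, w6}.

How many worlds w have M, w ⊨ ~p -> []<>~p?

w0: ~p is F, []<>~p is F. ✓
w1: ~p is F, []<>~p is F. ✓
w2: ~p is F, []<>~p is T. ✓
w3: ~p is F, []<>~p is F. ✓
w4: ~p is F, []<>~p is F. ✓
w5: ~p is F, []<>~p is F. ✓
w6: ~p is F, []<>~p is F. ✓
Satisfying worlds: {w0, w1, w2, w3, w4, w5, w6}.

7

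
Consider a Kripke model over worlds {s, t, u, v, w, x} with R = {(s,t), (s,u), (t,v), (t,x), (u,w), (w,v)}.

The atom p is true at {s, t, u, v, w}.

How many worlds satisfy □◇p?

4

s: successors {t, u}; ◇p there: t:T, u:T. ✓
t: successors {v, x}; ◇p there: v:F, x:F. ✗
u: successors {w}; ◇p there: w:T. ✓
v: no successors, so □◇p holds vacuously. ✓
w: successors {v}; ◇p there: v:F. ✗
x: no successors, so □◇p holds vacuously. ✓
Satisfying worlds: {s, u, v, x}.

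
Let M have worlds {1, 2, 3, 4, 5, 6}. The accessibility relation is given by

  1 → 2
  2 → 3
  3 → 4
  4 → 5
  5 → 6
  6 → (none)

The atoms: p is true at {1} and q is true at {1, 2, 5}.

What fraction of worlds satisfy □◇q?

1: successors {2}; ◇q there: 2:F. ✗
2: successors {3}; ◇q there: 3:F. ✗
3: successors {4}; ◇q there: 4:T. ✓
4: successors {5}; ◇q there: 5:F. ✗
5: successors {6}; ◇q there: 6:F. ✗
6: no successors, so □◇q holds vacuously. ✓
That's 2 of 6 worlds, so 2/6 = 1/3.

1/3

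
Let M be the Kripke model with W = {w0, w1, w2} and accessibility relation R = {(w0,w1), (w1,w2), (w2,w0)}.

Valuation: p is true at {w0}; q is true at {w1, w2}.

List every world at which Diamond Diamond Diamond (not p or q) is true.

w0: successors {w1}; Diamond Diamond (not p or q) there: w1:F. ✗
w1: successors {w2}; Diamond Diamond (not p or q) there: w2:T. ✓
w2: successors {w0}; Diamond Diamond (not p or q) there: w0:T. ✓

{w1, w2}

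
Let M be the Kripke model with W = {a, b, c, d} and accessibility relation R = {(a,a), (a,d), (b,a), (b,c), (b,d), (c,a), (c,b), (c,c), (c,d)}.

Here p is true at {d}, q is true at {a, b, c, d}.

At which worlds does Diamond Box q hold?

{a, b, c}

a: successors {a, d}; Box q there: a:T, d:T. ✓
b: successors {a, c, d}; Box q there: a:T, c:T, d:T. ✓
c: successors {a, b, c, d}; Box q there: a:T, b:T, c:T, d:T. ✓
d: no successors, so Diamond Box q fails. ✗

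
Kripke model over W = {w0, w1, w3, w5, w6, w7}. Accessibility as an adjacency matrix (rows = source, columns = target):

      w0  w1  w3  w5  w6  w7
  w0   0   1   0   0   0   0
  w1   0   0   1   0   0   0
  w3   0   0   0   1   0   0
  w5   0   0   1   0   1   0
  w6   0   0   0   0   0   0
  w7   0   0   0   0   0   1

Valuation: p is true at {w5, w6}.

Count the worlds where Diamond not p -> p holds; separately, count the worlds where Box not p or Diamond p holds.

3 and 6

For Diamond not p -> p:
w0: Diamond not p is T, p is F. ✗
w1: Diamond not p is T, p is F. ✗
w3: Diamond not p is F, p is F. ✓
w5: Diamond not p is T, p is T. ✓
w6: Diamond not p is F, p is T. ✓
w7: Diamond not p is T, p is F. ✗
— 3 worlds.
For Box not p or Diamond p:
w0: Box not p is T, Diamond p is F. ✓
w1: Box not p is T, Diamond p is F. ✓
w3: Box not p is F, Diamond p is T. ✓
w5: Box not p is F, Diamond p is T. ✓
w6: Box not p is T, Diamond p is F. ✓
w7: Box not p is T, Diamond p is F. ✓
— 6 worlds.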